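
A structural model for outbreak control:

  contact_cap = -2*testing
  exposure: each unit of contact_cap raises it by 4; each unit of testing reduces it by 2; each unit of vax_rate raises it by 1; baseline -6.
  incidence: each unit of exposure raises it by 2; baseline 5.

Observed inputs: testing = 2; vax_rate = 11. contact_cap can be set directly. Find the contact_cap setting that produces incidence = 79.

Intervening on contact_cap fixes its value directly, overriding its dependence on testing.
Substituting into the exposure equation gives exposure = 4*contact_cap + 1.
This gives incidence = 8*contact_cap + 7.
Solve 8*contact_cap + 7 = 79: contact_cap = (79 - 7) / 8 = 9.

contact_cap = 9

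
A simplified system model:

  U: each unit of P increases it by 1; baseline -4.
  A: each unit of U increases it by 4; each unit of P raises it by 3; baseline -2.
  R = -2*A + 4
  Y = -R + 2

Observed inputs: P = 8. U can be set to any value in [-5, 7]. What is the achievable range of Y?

2 to 98

Intervening on U fixes its value directly, overriding its dependence on P.
Substituting into the A equation gives A = 4*U + 22.
R becomes -8*U - 40.
Substituting into the Y equation gives Y = 8*U + 42.
Linear in U, so extremes are at the endpoints: U = -5 gives Y = 2; U = 7 gives Y = 98.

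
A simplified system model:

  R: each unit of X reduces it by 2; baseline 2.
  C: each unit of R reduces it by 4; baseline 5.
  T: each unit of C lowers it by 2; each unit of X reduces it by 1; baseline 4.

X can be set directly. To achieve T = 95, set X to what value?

Substituting into the C equation gives C = 8*X - 3.
So T = -17*X + 10.
Solve -17*X + 10 = 95: X = (95 - 10) / -17 = -5.

X = -5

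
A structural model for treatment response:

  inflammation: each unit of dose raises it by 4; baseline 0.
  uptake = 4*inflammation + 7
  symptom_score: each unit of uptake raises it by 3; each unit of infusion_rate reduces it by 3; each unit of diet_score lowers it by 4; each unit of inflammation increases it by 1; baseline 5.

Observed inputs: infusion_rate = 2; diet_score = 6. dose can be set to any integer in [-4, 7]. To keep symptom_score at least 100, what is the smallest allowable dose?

dose = 2

Substituting into the uptake equation gives uptake = 16*dose + 7.
symptom_score becomes 52*dose - 4.
Require 52*dose - 4 ≥ 100, so dose ≥ 2.
The smallest integer in [-4, 7] satisfying this is 2.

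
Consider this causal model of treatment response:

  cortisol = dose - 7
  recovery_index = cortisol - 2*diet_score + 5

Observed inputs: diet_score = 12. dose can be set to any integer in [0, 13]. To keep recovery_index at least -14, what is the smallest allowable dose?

dose = 12

Substituting into the recovery_index equation gives recovery_index = dose - 26.
Require dose - 26 ≥ -14, so dose ≥ 12.
The smallest integer in [0, 13] satisfying this is 12.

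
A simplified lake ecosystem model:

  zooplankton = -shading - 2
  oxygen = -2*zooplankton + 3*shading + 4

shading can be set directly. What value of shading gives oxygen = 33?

Substituting into the oxygen equation gives oxygen = 5*shading + 8.
Solve 5*shading + 8 = 33: shading = (33 - 8) / 5 = 5.

shading = 5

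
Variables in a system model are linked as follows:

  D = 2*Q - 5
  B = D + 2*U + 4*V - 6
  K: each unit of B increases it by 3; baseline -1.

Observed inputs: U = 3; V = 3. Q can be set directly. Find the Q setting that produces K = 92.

Substituting into the B equation gives B = 2*Q + 7.
K becomes 6*Q + 20.
Solve 6*Q + 20 = 92: Q = (92 - 20) / 6 = 12.

Q = 12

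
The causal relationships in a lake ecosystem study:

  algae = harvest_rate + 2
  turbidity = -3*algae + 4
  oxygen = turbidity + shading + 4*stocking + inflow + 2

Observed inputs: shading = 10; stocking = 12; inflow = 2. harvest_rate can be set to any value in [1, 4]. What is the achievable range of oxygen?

Substituting into the turbidity equation gives turbidity = -3*harvest_rate - 2.
This gives oxygen = -3*harvest_rate + 60.
Linear in harvest_rate, so extremes are at the endpoints: harvest_rate = 1 gives oxygen = 57; harvest_rate = 4 gives oxygen = 48.

48 to 57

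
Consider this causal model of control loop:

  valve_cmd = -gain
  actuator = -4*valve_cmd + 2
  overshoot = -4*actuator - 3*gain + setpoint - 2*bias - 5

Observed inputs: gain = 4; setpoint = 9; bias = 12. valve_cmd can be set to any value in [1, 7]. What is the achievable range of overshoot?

-24 to 72

Intervening on valve_cmd fixes its value directly, overriding its dependence on gain.
Substituting into the overshoot equation gives overshoot = 16*valve_cmd - 40.
Linear in valve_cmd, so extremes are at the endpoints: valve_cmd = 1 gives overshoot = -24; valve_cmd = 7 gives overshoot = 72.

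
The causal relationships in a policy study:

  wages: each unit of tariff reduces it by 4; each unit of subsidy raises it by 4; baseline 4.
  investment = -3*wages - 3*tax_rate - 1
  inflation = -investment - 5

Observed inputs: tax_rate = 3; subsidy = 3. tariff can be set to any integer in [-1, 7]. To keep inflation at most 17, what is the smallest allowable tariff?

tariff = 3

Substituting into the wages equation gives wages = -4*tariff + 16.
Substituting into the investment equation gives investment = 12*tariff - 58.
Substituting into the inflation equation gives inflation = -12*tariff + 53.
Require -12*tariff + 53 ≤ 17, so tariff ≥ 3.
The smallest integer in [-1, 7] satisfying this is 3.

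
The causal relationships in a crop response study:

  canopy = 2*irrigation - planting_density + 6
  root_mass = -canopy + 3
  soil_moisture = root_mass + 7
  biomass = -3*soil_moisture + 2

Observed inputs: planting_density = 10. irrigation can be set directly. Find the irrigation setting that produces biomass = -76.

Substituting into the canopy equation gives canopy = 2*irrigation - 4.
This gives root_mass = -2*irrigation + 7.
Substituting into the soil_moisture equation gives soil_moisture = -2*irrigation + 14.
Substituting into the biomass equation gives biomass = 6*irrigation - 40.
Solve 6*irrigation - 40 = -76: irrigation = (-76 + 40) / 6 = -6.

irrigation = -6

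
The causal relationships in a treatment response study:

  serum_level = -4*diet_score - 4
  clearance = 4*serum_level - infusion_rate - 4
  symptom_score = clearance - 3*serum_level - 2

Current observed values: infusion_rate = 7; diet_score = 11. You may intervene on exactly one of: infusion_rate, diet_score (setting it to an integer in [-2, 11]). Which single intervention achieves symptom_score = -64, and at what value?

Intervening on infusion_rate: with other inputs at their observed values, symptom_score = -infusion_rate - 54. Solving for -64 gives infusion_rate = 10, within [-2, 11].
Intervening on diet_score: symptom_score = -4*diet_score - 17. Reaching -64 requires diet_score = 47/4, not an integer.

set infusion_rate = 10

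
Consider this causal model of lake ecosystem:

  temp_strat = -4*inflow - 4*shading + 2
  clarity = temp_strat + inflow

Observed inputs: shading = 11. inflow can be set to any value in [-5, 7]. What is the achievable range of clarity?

Substituting into the temp_strat equation gives temp_strat = -4*inflow - 42.
Substituting into the clarity equation gives clarity = -3*inflow - 42.
Linear in inflow, so extremes are at the endpoints: inflow = -5 gives clarity = -27; inflow = 7 gives clarity = -63.

-63 to -27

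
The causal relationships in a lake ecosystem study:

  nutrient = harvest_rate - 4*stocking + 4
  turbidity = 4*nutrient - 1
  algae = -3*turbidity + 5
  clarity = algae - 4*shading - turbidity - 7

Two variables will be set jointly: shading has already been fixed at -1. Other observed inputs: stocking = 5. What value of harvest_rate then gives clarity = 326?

harvest_rate = -4

With shading held at -1:
Substituting into the nutrient equation gives nutrient = harvest_rate - 16.
turbidity becomes 4*harvest_rate - 65.
Substituting into the algae equation gives algae = -12*harvest_rate + 200.
This gives clarity = -16*harvest_rate + 262.
Solve -16*harvest_rate + 262 = 326: harvest_rate = (326 - 262) / -16 = -4.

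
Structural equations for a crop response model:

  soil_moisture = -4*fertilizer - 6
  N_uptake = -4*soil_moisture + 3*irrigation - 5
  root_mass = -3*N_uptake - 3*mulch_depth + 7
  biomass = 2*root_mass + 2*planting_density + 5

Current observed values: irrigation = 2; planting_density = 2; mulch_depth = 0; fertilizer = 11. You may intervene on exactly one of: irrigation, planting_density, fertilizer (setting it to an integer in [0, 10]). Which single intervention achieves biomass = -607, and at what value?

set fertilizer = 5

Intervening on irrigation: biomass = -18*irrigation - 1147. Reaching -607 requires irrigation = -30, outside [0, 10].
Intervening on planting_density: biomass = 2*planting_density - 1187. Reaching -607 requires planting_density = 290, outside [0, 10].
Intervening on fertilizer: with other inputs at their observed values, biomass = -96*fertilizer - 127. Solving for -607 gives fertilizer = 5, within [0, 10].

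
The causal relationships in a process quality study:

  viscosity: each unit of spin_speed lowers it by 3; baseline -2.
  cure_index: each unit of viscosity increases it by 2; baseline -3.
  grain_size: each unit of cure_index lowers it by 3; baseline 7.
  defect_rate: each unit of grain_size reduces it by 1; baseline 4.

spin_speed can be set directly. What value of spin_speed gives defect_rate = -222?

spin_speed = 11

Substituting into the cure_index equation gives cure_index = -6*spin_speed - 7.
Substituting into the grain_size equation gives grain_size = 18*spin_speed + 28.
Substituting into the defect_rate equation gives defect_rate = -18*spin_speed - 24.
Solve -18*spin_speed - 24 = -222: spin_speed = (-222 + 24) / -18 = 11.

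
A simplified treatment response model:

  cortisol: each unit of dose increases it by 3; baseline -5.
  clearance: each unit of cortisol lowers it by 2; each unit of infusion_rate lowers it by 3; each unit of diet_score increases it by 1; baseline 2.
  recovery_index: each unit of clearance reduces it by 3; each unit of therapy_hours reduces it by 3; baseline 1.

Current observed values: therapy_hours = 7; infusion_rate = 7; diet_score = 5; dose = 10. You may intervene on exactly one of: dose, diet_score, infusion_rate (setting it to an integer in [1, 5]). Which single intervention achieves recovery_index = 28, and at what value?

set dose = 2

Intervening on dose: with other inputs at their observed values, recovery_index = 18*dose - 8. Solving for 28 gives dose = 2, within [1, 5].
Intervening on diet_score: recovery_index = -3*diet_score + 187. Reaching 28 requires diet_score = 53, outside [1, 5].
Intervening on infusion_rate: recovery_index = 9*infusion_rate + 109. Reaching 28 requires infusion_rate = -9, outside [1, 5].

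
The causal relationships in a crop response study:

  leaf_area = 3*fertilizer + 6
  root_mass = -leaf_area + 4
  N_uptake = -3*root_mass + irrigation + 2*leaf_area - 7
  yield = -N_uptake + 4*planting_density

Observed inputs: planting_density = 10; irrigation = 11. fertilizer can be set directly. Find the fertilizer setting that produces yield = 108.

Substituting into the root_mass equation gives root_mass = -3*fertilizer - 2.
This gives N_uptake = 15*fertilizer + 22.
Substituting into the yield equation gives yield = -15*fertilizer + 18.
Solve -15*fertilizer + 18 = 108: fertilizer = (108 - 18) / -15 = -6.

fertilizer = -6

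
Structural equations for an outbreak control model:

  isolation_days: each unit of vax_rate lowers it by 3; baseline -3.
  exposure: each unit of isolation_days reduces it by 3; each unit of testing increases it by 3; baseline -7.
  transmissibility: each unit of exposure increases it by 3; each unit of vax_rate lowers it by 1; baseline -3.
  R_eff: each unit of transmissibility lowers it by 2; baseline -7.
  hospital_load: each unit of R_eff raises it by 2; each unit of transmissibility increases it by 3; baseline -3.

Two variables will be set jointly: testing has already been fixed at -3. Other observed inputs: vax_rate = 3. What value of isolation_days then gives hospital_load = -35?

isolation_days = -8

With testing held at -3:
Intervening on isolation_days fixes its value directly, overriding its dependence on vax_rate.
Substituting into the exposure equation gives exposure = -3*isolation_days - 16.
Substituting into the transmissibility equation gives transmissibility = -9*isolation_days - 54.
Substituting into the R_eff equation gives R_eff = 18*isolation_days + 101.
Substituting into the hospital_load equation gives hospital_load = 9*isolation_days + 37.
Solve 9*isolation_days + 37 = -35: isolation_days = (-35 - 37) / 9 = -8.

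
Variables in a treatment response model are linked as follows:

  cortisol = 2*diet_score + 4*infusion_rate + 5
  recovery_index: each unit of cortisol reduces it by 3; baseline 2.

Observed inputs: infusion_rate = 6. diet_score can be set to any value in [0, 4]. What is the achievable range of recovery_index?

-109 to -85

Substituting into the cortisol equation gives cortisol = 2*diet_score + 29.
This gives recovery_index = -6*diet_score - 85.
Linear in diet_score, so extremes are at the endpoints: diet_score = 0 gives recovery_index = -85; diet_score = 4 gives recovery_index = -109.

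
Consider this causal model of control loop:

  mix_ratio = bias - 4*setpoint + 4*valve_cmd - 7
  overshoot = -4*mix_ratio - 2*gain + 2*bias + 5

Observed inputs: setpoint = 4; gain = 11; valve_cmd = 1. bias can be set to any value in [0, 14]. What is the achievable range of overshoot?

Substituting into the mix_ratio equation gives mix_ratio = bias - 19.
This gives overshoot = -2*bias + 59.
Linear in bias, so extremes are at the endpoints: bias = 0 gives overshoot = 59; bias = 14 gives overshoot = 31.

31 to 59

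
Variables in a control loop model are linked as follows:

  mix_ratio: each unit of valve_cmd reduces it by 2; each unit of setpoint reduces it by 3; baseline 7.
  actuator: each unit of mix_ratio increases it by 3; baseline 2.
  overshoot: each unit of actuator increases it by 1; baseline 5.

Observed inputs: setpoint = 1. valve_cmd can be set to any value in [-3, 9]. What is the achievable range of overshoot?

-35 to 37

Substituting into the mix_ratio equation gives mix_ratio = -2*valve_cmd + 4.
This gives actuator = -6*valve_cmd + 14.
overshoot becomes -6*valve_cmd + 19.
Linear in valve_cmd, so extremes are at the endpoints: valve_cmd = -3 gives overshoot = 37; valve_cmd = 9 gives overshoot = -35.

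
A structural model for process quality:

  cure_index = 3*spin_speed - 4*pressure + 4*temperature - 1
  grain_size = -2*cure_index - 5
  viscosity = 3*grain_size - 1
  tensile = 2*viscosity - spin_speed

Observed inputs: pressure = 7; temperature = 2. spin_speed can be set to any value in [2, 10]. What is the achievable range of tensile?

-150 to 146

Substituting into the cure_index equation gives cure_index = 3*spin_speed - 21.
Substituting into the grain_size equation gives grain_size = -6*spin_speed + 37.
Substituting into the viscosity equation gives viscosity = -18*spin_speed + 110.
Substituting into the tensile equation gives tensile = -37*spin_speed + 220.
Linear in spin_speed, so extremes are at the endpoints: spin_speed = 2 gives tensile = 146; spin_speed = 10 gives tensile = -150.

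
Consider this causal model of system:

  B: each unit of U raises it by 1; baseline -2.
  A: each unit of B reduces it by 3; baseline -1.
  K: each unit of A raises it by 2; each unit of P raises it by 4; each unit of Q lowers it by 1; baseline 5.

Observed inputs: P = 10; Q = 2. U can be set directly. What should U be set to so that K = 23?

Substituting into the A equation gives A = -3*U + 5.
So K = -6*U + 53.
Solve -6*U + 53 = 23: U = (23 - 53) / -6 = 5.

U = 5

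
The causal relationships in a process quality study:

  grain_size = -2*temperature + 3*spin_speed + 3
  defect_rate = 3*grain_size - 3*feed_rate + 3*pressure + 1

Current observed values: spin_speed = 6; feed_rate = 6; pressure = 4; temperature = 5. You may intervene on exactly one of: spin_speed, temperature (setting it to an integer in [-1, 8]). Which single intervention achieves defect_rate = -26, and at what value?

Intervening on spin_speed: with other inputs at their observed values, defect_rate = 9*spin_speed - 26. Solving for -26 gives spin_speed = 0, within [-1, 8].
Intervening on temperature: defect_rate = -6*temperature + 58. Reaching -26 requires temperature = 14, outside [-1, 8].

set spin_speed = 0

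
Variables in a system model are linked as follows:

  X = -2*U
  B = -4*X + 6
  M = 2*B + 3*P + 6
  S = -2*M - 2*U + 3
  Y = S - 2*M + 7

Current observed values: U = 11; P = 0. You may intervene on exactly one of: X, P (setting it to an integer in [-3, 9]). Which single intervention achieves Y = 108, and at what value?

set X = 6

Intervening on X: with other inputs at their observed values, Y = 32*X - 84. Solving for 108 gives X = 6, within [-3, 9].
Intervening on P: Y = -12*P - 788. Reaching 108 requires P = -224/3, not an integer.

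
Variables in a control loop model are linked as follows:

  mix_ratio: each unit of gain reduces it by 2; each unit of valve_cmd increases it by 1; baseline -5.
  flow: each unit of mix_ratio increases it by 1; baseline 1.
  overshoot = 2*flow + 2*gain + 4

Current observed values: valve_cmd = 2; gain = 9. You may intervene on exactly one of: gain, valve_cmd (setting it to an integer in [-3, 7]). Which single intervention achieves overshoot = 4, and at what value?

Intervening on gain: with other inputs at their observed values, overshoot = -2*gain. Solving for 4 gives gain = -2, within [-3, 7].
Intervening on valve_cmd: overshoot = 2*valve_cmd - 22. Reaching 4 requires valve_cmd = 13, outside [-3, 7].

set gain = -2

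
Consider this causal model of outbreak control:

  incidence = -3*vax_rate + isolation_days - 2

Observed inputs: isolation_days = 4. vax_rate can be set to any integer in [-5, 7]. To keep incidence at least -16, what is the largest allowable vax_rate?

vax_rate = 6

Substituting into the incidence equation gives incidence = -3*vax_rate + 2.
Require -3*vax_rate + 2 ≥ -16, so vax_rate ≤ 6.
The largest integer in [-5, 7] satisfying this is 6.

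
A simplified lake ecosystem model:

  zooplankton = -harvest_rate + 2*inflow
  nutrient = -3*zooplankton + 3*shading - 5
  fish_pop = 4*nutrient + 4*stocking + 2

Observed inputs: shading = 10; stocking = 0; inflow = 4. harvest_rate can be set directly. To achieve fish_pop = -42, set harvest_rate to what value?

Substituting into the zooplankton equation gives zooplankton = -harvest_rate + 8.
nutrient becomes 3*harvest_rate + 1.
Substituting into the fish_pop equation gives fish_pop = 12*harvest_rate + 6.
Solve 12*harvest_rate + 6 = -42: harvest_rate = (-42 - 6) / 12 = -4.

harvest_rate = -4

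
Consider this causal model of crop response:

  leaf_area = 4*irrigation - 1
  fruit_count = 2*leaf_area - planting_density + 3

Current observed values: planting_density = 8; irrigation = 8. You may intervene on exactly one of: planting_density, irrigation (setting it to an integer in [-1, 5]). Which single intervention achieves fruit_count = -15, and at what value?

set irrigation = -1

Intervening on planting_density: fruit_count = -planting_density + 65. Reaching -15 requires planting_density = 80, outside [-1, 5].
Intervening on irrigation: with other inputs at their observed values, fruit_count = 8*irrigation - 7. Solving for -15 gives irrigation = -1, within [-1, 5].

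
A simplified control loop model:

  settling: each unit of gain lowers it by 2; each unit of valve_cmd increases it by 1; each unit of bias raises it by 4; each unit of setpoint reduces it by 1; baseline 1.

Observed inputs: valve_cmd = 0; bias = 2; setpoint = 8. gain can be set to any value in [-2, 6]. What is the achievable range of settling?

-11 to 5

Substituting into the settling equation gives settling = -2*gain + 1.
Linear in gain, so extremes are at the endpoints: gain = -2 gives settling = 5; gain = 6 gives settling = -11.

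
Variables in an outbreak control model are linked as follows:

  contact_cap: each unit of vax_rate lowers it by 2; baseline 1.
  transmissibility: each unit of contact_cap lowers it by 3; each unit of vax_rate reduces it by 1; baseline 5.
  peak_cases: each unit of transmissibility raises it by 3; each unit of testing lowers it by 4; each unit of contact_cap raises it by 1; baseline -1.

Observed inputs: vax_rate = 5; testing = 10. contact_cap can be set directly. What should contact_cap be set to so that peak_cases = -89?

Intervening on contact_cap fixes its value directly, overriding its dependence on vax_rate.
Substituting into the transmissibility equation gives transmissibility = -3*contact_cap.
Substituting into the peak_cases equation gives peak_cases = -8*contact_cap - 41.
Solve -8*contact_cap - 41 = -89: contact_cap = (-89 + 41) / -8 = 6.

contact_cap = 6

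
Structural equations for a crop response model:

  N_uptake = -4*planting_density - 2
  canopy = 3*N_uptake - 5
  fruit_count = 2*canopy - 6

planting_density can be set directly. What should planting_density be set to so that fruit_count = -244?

Substituting into the canopy equation gives canopy = -12*planting_density - 11.
Substituting into the fruit_count equation gives fruit_count = -24*planting_density - 28.
Solve -24*planting_density - 28 = -244: planting_density = (-244 + 28) / -24 = 9.

planting_density = 9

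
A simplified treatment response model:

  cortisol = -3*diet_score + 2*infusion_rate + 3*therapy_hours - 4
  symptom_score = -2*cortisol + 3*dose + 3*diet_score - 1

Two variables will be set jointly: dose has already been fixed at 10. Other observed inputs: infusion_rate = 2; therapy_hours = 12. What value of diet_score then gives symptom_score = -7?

diet_score = 4

With dose held at 10:
Substituting into the cortisol equation gives cortisol = -3*diet_score + 36.
Substituting into the symptom_score equation gives symptom_score = 9*diet_score - 43.
Solve 9*diet_score - 43 = -7: diet_score = (-7 + 43) / 9 = 4.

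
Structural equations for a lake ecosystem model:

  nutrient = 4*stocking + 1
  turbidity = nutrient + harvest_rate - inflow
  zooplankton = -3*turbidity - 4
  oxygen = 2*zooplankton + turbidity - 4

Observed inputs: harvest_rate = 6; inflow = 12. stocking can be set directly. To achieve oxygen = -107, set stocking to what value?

stocking = 6

Substituting into the turbidity equation gives turbidity = 4*stocking - 5.
So zooplankton = -12*stocking + 11.
Substituting into the oxygen equation gives oxygen = -20*stocking + 13.
Solve -20*stocking + 13 = -107: stocking = (-107 - 13) / -20 = 6.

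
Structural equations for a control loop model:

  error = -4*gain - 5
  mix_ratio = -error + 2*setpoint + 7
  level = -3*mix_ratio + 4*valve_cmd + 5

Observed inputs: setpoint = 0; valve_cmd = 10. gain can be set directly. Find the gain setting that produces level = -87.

Substituting into the mix_ratio equation gives mix_ratio = 4*gain + 12.
level becomes -12*gain + 9.
Solve -12*gain + 9 = -87: gain = (-87 - 9) / -12 = 8.

gain = 8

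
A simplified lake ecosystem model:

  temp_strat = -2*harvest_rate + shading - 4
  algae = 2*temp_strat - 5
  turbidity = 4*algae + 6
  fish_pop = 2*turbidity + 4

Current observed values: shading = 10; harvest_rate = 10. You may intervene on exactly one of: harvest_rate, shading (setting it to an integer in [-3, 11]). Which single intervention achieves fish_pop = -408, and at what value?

set shading = 0

Intervening on harvest_rate: fish_pop = -32*harvest_rate + 72. Reaching -408 requires harvest_rate = 15, outside [-3, 11].
Intervening on shading: with other inputs at their observed values, fish_pop = 16*shading - 408. Solving for -408 gives shading = 0, within [-3, 11].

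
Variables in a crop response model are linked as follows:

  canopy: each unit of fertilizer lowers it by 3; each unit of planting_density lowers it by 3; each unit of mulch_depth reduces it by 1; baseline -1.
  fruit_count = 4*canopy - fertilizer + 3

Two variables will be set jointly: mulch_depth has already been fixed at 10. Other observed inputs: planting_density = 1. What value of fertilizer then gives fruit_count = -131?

fertilizer = 6

With mulch_depth held at 10:
Substituting into the canopy equation gives canopy = -3*fertilizer - 14.
Substituting into the fruit_count equation gives fruit_count = -13*fertilizer - 53.
Solve -13*fertilizer - 53 = -131: fertilizer = (-131 + 53) / -13 = 6.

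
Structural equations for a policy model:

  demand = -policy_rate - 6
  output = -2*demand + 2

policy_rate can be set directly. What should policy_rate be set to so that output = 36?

policy_rate = 11

Substituting into the output equation gives output = 2*policy_rate + 14.
Solve 2*policy_rate + 14 = 36: policy_rate = (36 - 14) / 2 = 11.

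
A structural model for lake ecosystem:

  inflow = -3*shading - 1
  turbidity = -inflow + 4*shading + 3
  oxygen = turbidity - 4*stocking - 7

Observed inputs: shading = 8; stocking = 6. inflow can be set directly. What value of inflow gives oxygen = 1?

inflow = 3

Intervening on inflow fixes its value directly, overriding its dependence on shading.
Substituting into the turbidity equation gives turbidity = -inflow + 35.
Substituting into the oxygen equation gives oxygen = -inflow + 4.
Solve -inflow + 4 = 1: inflow = (1 - 4) / -1 = 3.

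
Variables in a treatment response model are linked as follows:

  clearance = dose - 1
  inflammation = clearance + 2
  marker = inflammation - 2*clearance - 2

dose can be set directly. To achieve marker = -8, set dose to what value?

Substituting into the inflammation equation gives inflammation = dose + 1.
Substituting into the marker equation gives marker = -dose + 1.
Solve -dose + 1 = -8: dose = (-8 - 1) / -1 = 9.

dose = 9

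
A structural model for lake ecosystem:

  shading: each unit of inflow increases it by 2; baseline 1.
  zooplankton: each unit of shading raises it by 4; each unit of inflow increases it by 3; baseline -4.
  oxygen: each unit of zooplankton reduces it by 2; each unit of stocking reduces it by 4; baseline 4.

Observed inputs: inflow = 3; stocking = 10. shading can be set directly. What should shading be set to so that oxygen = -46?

Intervening on shading fixes its value directly, overriding its dependence on inflow.
Substituting into the zooplankton equation gives zooplankton = 4*shading + 5.
oxygen becomes -8*shading - 46.
Solve -8*shading - 46 = -46: shading = (-46 + 46) / -8 = 0.

shading = 0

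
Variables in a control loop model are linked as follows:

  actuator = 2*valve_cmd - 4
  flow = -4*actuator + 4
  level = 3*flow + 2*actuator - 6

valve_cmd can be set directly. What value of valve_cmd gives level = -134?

Substituting into the flow equation gives flow = -8*valve_cmd + 20.
level becomes -20*valve_cmd + 46.
Solve -20*valve_cmd + 46 = -134: valve_cmd = (-134 - 46) / -20 = 9.

valve_cmd = 9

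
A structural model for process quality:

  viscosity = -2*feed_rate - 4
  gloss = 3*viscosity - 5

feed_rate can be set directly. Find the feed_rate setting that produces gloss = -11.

feed_rate = -1

Substituting into the gloss equation gives gloss = -6*feed_rate - 17.
Solve -6*feed_rate - 17 = -11: feed_rate = (-11 + 17) / -6 = -1.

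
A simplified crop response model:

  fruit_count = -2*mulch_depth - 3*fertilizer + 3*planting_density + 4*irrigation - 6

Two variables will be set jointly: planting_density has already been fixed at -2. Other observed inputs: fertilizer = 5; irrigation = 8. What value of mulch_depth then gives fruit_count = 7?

With planting_density held at -2:
Substituting into the fruit_count equation gives fruit_count = -2*mulch_depth + 5.
Solve -2*mulch_depth + 5 = 7: mulch_depth = (7 - 5) / -2 = -1.

mulch_depth = -1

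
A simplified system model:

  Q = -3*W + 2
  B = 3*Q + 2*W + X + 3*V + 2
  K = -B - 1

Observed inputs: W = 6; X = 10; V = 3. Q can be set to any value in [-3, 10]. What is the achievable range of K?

-64 to -25

Intervening on Q fixes its value directly, overriding its dependence on W.
Substituting into the B equation gives B = 3*Q + 33.
K becomes -3*Q - 34.
Linear in Q, so extremes are at the endpoints: Q = -3 gives K = -25; Q = 10 gives K = -64.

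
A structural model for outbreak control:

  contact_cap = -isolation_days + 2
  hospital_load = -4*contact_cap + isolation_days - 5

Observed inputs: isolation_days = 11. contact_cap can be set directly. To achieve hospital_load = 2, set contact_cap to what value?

contact_cap = 1

Intervening on contact_cap fixes its value directly, overriding its dependence on isolation_days.
Substituting into the hospital_load equation gives hospital_load = -4*contact_cap + 6.
Solve -4*contact_cap + 6 = 2: contact_cap = (2 - 6) / -4 = 1.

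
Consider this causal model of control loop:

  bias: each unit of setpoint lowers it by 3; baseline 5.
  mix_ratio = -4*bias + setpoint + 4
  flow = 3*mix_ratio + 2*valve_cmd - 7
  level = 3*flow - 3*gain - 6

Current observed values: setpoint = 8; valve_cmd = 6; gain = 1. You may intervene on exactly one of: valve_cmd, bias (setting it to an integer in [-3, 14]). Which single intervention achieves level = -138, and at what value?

set bias = 7

Intervening on valve_cmd: level = 6*valve_cmd + 762. Reaching -138 requires valve_cmd = -150, outside [-3, 14].
Intervening on bias: with other inputs at their observed values, level = -36*bias + 114. Solving for -138 gives bias = 7, within [-3, 14].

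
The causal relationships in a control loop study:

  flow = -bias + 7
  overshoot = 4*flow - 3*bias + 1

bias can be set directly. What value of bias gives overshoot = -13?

Substituting into the overshoot equation gives overshoot = -7*bias + 29.
Solve -7*bias + 29 = -13: bias = (-13 - 29) / -7 = 6.

bias = 6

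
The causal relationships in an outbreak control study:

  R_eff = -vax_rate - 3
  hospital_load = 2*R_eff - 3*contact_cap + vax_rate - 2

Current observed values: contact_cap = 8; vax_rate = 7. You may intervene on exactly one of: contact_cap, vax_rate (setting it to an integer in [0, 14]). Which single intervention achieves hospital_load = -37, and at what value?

set vax_rate = 5

Intervening on contact_cap: hospital_load = -3*contact_cap - 15. Reaching -37 requires contact_cap = 22/3, not an integer.
Intervening on vax_rate: with other inputs at their observed values, hospital_load = -vax_rate - 32. Solving for -37 gives vax_rate = 5, within [0, 14].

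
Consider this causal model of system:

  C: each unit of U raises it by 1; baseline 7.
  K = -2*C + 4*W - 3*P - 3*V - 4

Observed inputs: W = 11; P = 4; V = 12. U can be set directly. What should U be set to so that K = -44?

Substituting into the K equation gives K = -2*U - 22.
Solve -2*U - 22 = -44: U = (-44 + 22) / -2 = 11.

U = 11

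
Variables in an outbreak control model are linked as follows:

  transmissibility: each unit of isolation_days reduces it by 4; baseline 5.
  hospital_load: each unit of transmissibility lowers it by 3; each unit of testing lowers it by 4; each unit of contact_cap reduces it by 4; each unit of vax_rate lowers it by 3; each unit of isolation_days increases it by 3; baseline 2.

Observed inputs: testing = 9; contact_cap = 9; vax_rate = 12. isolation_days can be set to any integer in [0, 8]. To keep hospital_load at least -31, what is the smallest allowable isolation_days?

isolation_days = 6

Substituting into the hospital_load equation gives hospital_load = 15*isolation_days - 121.
Require 15*isolation_days - 121 ≥ -31, so isolation_days ≥ 6.
The smallest integer in [0, 8] satisfying this is 6.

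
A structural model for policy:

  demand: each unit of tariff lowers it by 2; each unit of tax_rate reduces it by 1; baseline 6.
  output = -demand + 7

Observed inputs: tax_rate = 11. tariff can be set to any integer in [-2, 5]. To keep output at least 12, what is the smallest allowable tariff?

tariff = 0

Substituting into the demand equation gives demand = -2*tariff - 5.
Substituting into the output equation gives output = 2*tariff + 12.
Require 2*tariff + 12 ≥ 12, so tariff ≥ 0.
The smallest integer in [-2, 5] satisfying this is 0.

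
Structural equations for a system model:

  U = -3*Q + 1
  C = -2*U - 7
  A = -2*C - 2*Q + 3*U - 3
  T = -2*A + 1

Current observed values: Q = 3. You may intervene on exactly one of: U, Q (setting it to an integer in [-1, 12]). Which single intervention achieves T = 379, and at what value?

set Q = 9

Intervening on U: T = -14*U - 9. Reaching 379 requires U = -194/7, not an integer.
Intervening on Q: with other inputs at their observed values, T = 46*Q - 35. Solving for 379 gives Q = 9, within [-1, 12].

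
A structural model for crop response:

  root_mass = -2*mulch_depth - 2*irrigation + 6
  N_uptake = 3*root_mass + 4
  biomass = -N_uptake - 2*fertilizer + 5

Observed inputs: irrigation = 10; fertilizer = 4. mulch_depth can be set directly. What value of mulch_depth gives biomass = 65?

mulch_depth = 5

Substituting into the root_mass equation gives root_mass = -2*mulch_depth - 14.
Substituting into the N_uptake equation gives N_uptake = -6*mulch_depth - 38.
Substituting into the biomass equation gives biomass = 6*mulch_depth + 35.
Solve 6*mulch_depth + 35 = 65: mulch_depth = (65 - 35) / 6 = 5.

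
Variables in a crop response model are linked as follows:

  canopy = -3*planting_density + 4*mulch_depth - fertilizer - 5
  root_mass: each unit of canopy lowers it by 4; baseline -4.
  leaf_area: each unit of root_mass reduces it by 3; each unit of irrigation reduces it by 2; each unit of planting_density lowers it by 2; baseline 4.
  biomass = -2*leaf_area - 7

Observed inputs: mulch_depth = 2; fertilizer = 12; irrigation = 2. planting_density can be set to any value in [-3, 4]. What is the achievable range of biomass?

Substituting into the canopy equation gives canopy = -3*planting_density - 9.
root_mass becomes 12*planting_density + 32.
leaf_area becomes -38*planting_density - 96.
Substituting into the biomass equation gives biomass = 76*planting_density + 185.
Linear in planting_density, so extremes are at the endpoints: planting_density = -3 gives biomass = -43; planting_density = 4 gives biomass = 489.

-43 to 489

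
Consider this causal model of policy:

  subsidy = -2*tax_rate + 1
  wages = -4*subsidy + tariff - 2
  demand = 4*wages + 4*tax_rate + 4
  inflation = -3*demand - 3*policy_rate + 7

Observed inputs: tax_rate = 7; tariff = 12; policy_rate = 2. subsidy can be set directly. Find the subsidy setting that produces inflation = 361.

Intervening on subsidy fixes its value directly, overriding its dependence on tax_rate.
Substituting into the wages equation gives wages = -4*subsidy + 10.
demand becomes -16*subsidy + 72.
inflation becomes 48*subsidy - 215.
Solve 48*subsidy - 215 = 361: subsidy = (361 + 215) / 48 = 12.

subsidy = 12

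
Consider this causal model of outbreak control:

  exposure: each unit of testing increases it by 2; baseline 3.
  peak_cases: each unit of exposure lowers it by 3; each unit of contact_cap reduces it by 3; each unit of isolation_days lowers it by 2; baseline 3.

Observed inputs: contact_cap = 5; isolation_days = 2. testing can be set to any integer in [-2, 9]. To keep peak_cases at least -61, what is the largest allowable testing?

testing = 6

Substituting into the peak_cases equation gives peak_cases = -6*testing - 25.
Require -6*testing - 25 ≥ -61, so testing ≤ 6.
The largest integer in [-2, 9] satisfying this is 6.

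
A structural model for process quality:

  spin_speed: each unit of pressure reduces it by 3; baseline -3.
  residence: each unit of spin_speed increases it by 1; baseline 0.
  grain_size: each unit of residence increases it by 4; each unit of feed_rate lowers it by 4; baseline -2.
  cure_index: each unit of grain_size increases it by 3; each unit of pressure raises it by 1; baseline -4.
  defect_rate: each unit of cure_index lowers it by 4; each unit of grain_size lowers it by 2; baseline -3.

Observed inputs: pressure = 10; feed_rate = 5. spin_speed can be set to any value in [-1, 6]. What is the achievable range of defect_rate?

Intervening on spin_speed fixes its value directly, overriding its dependence on pressure.
Substituting into the grain_size equation gives grain_size = 4*spin_speed - 22.
Substituting into the cure_index equation gives cure_index = 12*spin_speed - 60.
Substituting into the defect_rate equation gives defect_rate = -56*spin_speed + 281.
Linear in spin_speed, so extremes are at the endpoints: spin_speed = -1 gives defect_rate = 337; spin_speed = 6 gives defect_rate = -55.

-55 to 337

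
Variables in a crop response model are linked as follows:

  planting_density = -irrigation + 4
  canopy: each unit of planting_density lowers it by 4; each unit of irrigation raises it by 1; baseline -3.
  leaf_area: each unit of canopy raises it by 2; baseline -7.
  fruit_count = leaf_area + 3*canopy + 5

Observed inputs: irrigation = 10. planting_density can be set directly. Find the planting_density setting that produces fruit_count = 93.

planting_density = -3

Intervening on planting_density fixes its value directly, overriding its dependence on irrigation.
Substituting into the canopy equation gives canopy = -4*planting_density + 7.
This gives leaf_area = -8*planting_density + 7.
Substituting into the fruit_count equation gives fruit_count = -20*planting_density + 33.
Solve -20*planting_density + 33 = 93: planting_density = (93 - 33) / -20 = -3.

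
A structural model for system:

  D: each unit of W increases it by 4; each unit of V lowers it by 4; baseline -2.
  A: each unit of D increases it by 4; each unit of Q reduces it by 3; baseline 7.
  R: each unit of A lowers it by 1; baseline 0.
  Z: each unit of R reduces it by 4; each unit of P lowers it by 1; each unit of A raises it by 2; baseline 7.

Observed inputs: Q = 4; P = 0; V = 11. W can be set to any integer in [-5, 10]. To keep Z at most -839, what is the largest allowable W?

W = 3

Substituting into the D equation gives D = 4*W - 46.
This gives A = 16*W - 189.
Substituting into the R equation gives R = -16*W + 189.
This gives Z = 96*W - 1127.
Require 96*W - 1127 ≤ -839, so W ≤ 3.
The largest integer in [-5, 10] satisfying this is 3.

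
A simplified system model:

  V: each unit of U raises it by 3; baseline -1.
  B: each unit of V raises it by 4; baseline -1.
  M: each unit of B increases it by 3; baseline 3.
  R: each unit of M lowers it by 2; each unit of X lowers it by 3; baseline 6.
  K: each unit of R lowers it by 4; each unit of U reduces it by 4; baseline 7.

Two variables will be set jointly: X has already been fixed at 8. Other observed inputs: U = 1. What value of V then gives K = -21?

With X held at 8:
Intervening on V fixes its value directly, overriding its dependence on U.
Substituting into the M equation gives M = 12*V.
Substituting into the R equation gives R = -24*V - 18.
K becomes 96*V + 75.
Solve 96*V + 75 = -21: V = (-21 - 75) / 96 = -1.

V = -1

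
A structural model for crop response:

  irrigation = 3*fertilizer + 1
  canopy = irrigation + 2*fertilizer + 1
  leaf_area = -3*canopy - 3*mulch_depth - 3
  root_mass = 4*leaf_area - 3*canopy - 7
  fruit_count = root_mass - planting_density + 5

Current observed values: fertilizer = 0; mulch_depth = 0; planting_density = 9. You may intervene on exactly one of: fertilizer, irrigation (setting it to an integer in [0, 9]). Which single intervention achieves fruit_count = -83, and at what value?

Intervening on fertilizer: fruit_count = -75*fertilizer - 53. Reaching -83 requires fertilizer = 2/5, not an integer.
Intervening on irrigation: with other inputs at their observed values, fruit_count = -15*irrigation - 38. Solving for -83 gives irrigation = 3, within [0, 9].

set irrigation = 3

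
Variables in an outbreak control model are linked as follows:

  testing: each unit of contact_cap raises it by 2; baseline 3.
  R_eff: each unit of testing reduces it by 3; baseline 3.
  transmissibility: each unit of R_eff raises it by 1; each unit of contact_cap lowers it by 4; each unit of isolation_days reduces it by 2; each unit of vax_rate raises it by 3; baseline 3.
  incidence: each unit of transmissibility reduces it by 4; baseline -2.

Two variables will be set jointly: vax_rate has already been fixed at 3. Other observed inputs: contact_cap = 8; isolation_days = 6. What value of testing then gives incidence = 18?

testing = -8

With vax_rate held at 3:
Intervening on testing fixes its value directly, overriding its dependence on contact_cap.
Substituting into the transmissibility equation gives transmissibility = -3*testing - 29.
Substituting into the incidence equation gives incidence = 12*testing + 114.
Solve 12*testing + 114 = 18: testing = (18 - 114) / 12 = -8.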